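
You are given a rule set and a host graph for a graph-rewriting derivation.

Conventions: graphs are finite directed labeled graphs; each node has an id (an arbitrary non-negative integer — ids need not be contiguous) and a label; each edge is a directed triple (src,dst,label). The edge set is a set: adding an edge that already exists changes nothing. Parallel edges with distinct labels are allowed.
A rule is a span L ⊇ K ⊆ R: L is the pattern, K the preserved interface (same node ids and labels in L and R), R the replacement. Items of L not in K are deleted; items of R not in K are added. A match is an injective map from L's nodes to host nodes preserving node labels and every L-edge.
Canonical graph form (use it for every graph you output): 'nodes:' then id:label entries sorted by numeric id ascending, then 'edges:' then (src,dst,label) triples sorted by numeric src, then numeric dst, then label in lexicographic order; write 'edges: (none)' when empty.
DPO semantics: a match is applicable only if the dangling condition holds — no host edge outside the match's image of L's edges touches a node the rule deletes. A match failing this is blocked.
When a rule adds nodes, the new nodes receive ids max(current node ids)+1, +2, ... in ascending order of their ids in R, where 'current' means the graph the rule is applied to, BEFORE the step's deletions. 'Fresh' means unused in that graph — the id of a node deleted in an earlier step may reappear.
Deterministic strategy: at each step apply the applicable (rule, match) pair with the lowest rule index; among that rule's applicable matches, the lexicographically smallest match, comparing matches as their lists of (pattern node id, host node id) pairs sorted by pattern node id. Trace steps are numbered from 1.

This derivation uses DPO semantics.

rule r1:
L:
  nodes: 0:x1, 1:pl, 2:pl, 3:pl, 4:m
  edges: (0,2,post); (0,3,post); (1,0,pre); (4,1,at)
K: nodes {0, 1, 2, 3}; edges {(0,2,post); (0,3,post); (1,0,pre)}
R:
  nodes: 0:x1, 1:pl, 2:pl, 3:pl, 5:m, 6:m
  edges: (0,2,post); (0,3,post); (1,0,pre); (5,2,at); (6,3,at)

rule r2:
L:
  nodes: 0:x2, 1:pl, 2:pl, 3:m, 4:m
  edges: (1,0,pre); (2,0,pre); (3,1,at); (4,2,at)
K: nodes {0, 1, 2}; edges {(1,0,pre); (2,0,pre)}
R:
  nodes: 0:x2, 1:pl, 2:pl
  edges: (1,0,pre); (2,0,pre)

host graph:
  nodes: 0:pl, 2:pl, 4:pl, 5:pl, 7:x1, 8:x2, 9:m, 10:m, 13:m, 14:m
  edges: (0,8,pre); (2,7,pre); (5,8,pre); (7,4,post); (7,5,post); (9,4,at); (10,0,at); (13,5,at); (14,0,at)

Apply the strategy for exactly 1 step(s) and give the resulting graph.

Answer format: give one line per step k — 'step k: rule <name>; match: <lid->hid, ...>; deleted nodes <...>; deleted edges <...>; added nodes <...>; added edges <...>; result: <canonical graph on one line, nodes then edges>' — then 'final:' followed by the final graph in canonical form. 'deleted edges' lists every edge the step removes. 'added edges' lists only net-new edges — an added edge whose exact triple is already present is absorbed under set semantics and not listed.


step 1: rule r2; match: 0->8, 1->0, 2->5, 3->10, 4->13; deleted nodes 10, 13; deleted edges (10,0,at); (13,5,at); added nodes (none); added edges (none); result: nodes: 0:pl, 2:pl, 4:pl, 5:pl, 7:x1, 8:x2, 9:m, 14:m edges: (0,8,pre); (2,7,pre); (5,8,pre); (7,4,post); (7,5,post); (9,4,at); (14,0,at)
final:
nodes: 0:pl, 2:pl, 4:pl, 5:pl, 7:x1, 8:x2, 9:m, 14:m
edges: (0,8,pre); (2,7,pre); (5,8,pre); (7,4,post); (7,5,post); (9,4,at); (14,0,at)


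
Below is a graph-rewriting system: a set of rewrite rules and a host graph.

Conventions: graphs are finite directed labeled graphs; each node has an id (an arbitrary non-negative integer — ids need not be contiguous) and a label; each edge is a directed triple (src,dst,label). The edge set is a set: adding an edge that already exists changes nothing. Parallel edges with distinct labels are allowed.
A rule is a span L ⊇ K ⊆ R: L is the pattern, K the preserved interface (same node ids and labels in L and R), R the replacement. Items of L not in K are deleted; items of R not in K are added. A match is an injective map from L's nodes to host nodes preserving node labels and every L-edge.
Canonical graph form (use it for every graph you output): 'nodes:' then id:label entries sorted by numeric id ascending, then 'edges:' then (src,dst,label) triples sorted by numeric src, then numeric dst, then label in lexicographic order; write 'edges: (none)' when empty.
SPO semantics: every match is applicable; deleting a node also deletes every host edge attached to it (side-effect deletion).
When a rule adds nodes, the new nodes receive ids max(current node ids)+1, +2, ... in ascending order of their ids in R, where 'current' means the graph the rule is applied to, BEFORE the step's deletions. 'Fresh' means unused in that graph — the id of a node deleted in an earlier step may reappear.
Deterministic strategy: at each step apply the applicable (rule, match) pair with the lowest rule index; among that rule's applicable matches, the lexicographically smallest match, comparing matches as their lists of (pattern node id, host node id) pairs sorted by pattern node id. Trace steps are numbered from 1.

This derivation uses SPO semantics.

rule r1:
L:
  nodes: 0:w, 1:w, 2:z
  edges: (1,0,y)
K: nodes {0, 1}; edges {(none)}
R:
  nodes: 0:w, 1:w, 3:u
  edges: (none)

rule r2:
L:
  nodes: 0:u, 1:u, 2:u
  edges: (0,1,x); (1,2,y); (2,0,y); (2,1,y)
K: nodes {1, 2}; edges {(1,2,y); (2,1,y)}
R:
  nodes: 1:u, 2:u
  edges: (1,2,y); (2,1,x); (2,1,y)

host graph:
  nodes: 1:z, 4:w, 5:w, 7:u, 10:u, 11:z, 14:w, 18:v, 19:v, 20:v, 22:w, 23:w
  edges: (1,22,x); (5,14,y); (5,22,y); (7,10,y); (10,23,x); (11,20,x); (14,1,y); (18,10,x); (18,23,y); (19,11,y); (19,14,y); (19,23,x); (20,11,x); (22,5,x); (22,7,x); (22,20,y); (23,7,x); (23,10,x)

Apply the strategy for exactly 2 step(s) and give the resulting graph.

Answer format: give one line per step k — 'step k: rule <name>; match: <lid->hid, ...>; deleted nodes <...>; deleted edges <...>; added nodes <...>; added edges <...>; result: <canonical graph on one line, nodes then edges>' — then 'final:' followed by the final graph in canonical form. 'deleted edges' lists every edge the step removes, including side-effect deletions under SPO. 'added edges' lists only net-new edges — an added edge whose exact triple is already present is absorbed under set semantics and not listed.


step 1: rule r1; match: 0->14, 1->5, 2->1; deleted nodes 1; deleted edges (1,22,x); (5,14,y); (14,1,y); added nodes 24; added edges (none); result: nodes: 4:w, 5:w, 7:u, 10:u, 11:z, 14:w, 18:v, 19:v, 20:v, 22:w, 23:w, 24:u edges: (5,22,y); (7,10,y); (10,23,x); (11,20,x); (18,10,x); (18,23,y); (19,11,y); (19,14,y); (19,23,x); (20,11,x); (22,5,x); (22,7,x); (22,20,y); (23,7,x); (23,10,x)
step 2: rule r1; match: 0->22, 1->5, 2->11; deleted nodes 11; deleted edges (5,22,y); (11,20,x); (19,11,y); (20,11,x); added nodes 25; added edges (none); result: nodes: 4:w, 5:w, 7:u, 10:u, 14:w, 18:v, 19:v, 20:v, 22:w, 23:w, 24:u, 25:u edges: (7,10,y); (10,23,x); (18,10,x); (18,23,y); (19,14,y); (19,23,x); (22,5,x); (22,7,x); (22,20,y); (23,7,x); (23,10,x)
final:
nodes: 4:w, 5:w, 7:u, 10:u, 14:w, 18:v, 19:v, 20:v, 22:w, 23:w, 24:u, 25:u
edges: (7,10,y); (10,23,x); (18,10,x); (18,23,y); (19,14,y); (19,23,x); (22,5,x); (22,7,x); (22,20,y); (23,7,x); (23,10,x)


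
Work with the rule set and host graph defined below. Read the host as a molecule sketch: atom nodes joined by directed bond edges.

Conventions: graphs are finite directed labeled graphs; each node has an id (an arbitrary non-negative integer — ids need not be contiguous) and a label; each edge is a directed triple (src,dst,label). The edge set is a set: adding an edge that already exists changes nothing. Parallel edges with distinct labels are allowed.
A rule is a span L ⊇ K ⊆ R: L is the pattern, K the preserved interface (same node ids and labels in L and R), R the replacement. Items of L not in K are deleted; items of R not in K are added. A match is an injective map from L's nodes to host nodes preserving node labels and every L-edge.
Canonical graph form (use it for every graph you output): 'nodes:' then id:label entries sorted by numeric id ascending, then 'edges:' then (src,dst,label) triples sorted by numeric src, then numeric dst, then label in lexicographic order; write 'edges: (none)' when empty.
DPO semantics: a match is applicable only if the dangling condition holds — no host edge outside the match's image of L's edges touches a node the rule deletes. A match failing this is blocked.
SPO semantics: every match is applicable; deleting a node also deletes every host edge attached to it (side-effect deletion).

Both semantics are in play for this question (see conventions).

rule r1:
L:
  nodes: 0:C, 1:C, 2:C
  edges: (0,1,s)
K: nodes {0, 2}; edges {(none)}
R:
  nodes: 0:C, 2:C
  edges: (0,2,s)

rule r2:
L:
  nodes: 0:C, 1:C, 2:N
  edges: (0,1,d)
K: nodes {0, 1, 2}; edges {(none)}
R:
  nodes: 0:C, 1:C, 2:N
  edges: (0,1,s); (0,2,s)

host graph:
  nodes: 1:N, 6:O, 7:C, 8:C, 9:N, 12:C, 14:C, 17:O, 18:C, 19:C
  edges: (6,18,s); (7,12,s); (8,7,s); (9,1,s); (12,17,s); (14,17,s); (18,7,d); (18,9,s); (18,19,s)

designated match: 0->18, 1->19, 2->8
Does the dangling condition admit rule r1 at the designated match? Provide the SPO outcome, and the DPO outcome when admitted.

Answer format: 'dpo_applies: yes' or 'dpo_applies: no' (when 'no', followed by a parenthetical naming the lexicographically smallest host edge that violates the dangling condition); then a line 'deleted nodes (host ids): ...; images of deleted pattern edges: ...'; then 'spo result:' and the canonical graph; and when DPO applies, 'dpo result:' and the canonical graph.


dpo_applies: yes
deleted nodes (host ids): 19; images of deleted pattern edges: (18,19,s)
spo result:
nodes: 1:N, 6:O, 7:C, 8:C, 9:N, 12:C, 14:C, 17:O, 18:C
edges: (6,18,s); (7,12,s); (8,7,s); (9,1,s); (12,17,s); (14,17,s); (18,7,d); (18,8,s); (18,9,s)
dpo result:
nodes: 1:N, 6:O, 7:C, 8:C, 9:N, 12:C, 14:C, 17:O, 18:C
edges: (6,18,s); (7,12,s); (8,7,s); (9,1,s); (12,17,s); (14,17,s); (18,7,d); (18,8,s); (18,9,s)


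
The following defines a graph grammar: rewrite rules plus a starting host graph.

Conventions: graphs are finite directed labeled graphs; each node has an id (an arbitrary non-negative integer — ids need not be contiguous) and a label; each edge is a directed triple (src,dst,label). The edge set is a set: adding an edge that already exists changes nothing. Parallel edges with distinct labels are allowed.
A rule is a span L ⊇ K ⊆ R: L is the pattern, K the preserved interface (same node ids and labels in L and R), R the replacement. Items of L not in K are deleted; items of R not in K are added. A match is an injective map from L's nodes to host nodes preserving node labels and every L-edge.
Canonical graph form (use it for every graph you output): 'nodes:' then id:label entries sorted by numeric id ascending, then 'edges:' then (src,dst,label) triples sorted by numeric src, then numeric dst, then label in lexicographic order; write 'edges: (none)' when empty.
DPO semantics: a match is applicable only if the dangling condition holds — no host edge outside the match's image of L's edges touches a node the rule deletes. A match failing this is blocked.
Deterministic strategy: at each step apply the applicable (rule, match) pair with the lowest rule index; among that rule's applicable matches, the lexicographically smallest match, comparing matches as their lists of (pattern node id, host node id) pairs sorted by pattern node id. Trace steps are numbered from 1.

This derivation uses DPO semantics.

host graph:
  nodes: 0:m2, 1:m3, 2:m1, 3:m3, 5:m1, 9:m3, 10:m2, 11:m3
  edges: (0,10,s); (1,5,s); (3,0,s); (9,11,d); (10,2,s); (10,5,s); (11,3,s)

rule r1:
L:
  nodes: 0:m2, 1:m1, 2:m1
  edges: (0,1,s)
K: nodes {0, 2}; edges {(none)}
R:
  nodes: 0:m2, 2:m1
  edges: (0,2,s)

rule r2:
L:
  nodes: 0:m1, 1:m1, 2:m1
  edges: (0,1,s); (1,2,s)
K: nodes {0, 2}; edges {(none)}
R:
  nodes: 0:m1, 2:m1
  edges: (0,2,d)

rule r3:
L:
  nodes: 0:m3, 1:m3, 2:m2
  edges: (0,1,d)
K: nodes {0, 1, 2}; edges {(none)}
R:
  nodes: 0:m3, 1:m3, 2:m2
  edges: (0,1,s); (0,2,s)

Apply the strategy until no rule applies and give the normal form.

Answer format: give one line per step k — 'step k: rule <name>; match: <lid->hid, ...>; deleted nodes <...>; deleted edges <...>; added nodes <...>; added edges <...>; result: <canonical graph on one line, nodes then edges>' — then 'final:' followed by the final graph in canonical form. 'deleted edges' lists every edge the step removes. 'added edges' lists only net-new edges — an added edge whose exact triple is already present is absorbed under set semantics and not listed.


step 1: rule r1; match: 0->10, 1->2, 2->5; deleted nodes 2; deleted edges (10,2,s); added nodes (none); added edges (none); result: nodes: 0:m2, 1:m3, 3:m3, 5:m1, 9:m3, 10:m2, 11:m3 edges: (0,10,s); (1,5,s); (3,0,s); (9,11,d); (10,5,s); (11,3,s)
step 2: rule r3; match: 0->9, 1->11, 2->0; deleted nodes (none); deleted edges (9,11,d); added nodes (none); added edges (9,0,s); (9,11,s); result: nodes: 0:m2, 1:m3, 3:m3, 5:m1, 9:m3, 10:m2, 11:m3 edges: (0,10,s); (1,5,s); (3,0,s); (9,0,s); (9,11,s); (10,5,s); (11,3,s)
final:
nodes: 0:m2, 1:m3, 3:m3, 5:m1, 9:m3, 10:m2, 11:m3
edges: (0,10,s); (1,5,s); (3,0,s); (9,0,s); (9,11,s); (10,5,s); (11,3,s)


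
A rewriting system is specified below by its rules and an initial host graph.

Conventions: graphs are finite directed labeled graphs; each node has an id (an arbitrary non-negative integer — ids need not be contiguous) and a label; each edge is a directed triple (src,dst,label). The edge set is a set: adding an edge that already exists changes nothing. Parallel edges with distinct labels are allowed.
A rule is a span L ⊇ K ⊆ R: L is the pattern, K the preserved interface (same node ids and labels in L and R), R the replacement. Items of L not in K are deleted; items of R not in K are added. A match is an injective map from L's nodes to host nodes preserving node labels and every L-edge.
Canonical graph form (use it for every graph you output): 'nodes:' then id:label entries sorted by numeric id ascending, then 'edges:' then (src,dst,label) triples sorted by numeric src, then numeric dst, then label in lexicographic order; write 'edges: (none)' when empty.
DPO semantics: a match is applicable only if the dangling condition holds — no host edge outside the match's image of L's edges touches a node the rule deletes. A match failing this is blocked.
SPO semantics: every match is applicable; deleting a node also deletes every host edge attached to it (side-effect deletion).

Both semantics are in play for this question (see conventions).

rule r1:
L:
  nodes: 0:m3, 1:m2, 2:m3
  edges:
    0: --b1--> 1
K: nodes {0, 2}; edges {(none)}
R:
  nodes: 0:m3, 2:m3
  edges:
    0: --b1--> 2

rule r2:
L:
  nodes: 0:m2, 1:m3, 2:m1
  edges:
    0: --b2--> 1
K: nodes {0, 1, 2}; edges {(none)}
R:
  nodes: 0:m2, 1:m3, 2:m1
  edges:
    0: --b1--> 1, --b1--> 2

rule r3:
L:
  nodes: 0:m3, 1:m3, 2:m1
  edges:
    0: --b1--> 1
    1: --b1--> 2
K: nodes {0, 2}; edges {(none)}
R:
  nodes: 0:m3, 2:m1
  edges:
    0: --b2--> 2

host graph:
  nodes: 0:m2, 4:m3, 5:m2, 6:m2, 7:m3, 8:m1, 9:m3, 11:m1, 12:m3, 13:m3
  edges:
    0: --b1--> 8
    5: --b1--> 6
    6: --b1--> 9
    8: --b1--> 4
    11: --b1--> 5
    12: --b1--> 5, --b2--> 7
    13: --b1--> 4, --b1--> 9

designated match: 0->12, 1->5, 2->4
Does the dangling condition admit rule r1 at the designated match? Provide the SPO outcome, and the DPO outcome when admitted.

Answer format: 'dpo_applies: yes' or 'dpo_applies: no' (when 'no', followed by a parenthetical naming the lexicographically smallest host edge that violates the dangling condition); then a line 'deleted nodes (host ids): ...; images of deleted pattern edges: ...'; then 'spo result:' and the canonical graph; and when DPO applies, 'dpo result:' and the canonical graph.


dpo_applies: no
(the rule deletes node 5, which keeps host edge (5,6,b1) outside the match image — the dangling condition fails, DPO blocks; SPO proceeds and side-deletes such edges)
deleted nodes (host ids): 5; images of deleted pattern edges: (12,5,b1)
spo result:
nodes: 0:m2, 4:m3, 6:m2, 7:m3, 8:m1, 9:m3, 11:m1, 12:m3, 13:m3
edges: (0,8,b1); (6,9,b1); (8,4,b1); (12,4,b1); (12,7,b2); (13,4,b1); (13,9,b1)


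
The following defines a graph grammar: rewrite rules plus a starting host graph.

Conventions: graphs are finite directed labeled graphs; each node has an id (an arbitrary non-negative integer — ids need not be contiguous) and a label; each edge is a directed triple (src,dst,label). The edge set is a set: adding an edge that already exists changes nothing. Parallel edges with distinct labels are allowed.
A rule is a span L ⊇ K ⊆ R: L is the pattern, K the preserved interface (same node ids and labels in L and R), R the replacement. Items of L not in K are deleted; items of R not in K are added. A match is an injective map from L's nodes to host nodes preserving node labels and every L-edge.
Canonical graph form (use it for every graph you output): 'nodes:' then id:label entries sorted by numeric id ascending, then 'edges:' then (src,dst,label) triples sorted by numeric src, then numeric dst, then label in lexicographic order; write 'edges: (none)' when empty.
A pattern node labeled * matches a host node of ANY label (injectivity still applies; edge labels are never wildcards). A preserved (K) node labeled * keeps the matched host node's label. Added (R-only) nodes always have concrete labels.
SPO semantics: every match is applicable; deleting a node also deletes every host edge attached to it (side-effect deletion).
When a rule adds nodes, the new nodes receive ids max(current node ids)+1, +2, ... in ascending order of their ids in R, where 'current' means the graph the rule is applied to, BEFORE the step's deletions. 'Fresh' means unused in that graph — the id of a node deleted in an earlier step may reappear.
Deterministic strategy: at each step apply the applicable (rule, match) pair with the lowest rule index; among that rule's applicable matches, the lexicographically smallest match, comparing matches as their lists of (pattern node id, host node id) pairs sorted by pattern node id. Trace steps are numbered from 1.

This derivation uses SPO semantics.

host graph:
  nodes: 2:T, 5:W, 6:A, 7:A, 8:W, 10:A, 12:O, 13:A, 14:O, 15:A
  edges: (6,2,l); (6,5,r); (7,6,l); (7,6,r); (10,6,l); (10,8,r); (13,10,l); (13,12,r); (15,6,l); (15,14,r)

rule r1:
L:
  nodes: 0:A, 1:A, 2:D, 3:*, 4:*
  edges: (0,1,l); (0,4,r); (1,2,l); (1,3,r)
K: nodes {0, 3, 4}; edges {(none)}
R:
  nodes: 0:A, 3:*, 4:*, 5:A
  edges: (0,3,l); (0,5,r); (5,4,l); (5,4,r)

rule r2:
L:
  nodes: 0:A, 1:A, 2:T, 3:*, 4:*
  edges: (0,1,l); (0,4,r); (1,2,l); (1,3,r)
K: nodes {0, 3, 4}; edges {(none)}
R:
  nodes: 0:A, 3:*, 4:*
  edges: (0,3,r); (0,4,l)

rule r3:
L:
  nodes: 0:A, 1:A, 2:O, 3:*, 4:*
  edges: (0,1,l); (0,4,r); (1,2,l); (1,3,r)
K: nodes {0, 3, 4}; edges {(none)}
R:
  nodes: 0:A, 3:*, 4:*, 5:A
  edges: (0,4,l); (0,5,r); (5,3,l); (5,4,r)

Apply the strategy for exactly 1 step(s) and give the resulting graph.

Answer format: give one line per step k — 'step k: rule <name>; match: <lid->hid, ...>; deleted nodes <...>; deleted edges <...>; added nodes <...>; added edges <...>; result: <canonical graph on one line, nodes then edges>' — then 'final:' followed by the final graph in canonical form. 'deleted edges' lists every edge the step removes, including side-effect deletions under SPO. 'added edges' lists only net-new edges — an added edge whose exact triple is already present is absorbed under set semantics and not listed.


step 1: rule r2; match: 0->10, 1->6, 2->2, 3->5, 4->8; deleted nodes 2, 6; deleted edges (6,2,l); (6,5,r); (7,6,l); (7,6,r); (10,6,l); (10,8,r); (15,6,l); added nodes (none); added edges (10,5,r); (10,8,l); result: nodes: 5:W, 7:A, 8:W, 10:A, 12:O, 13:A, 14:O, 15:A edges: (10,5,r); (10,8,l); (13,10,l); (13,12,r); (15,14,r)
final:
nodes: 5:W, 7:A, 8:W, 10:A, 12:O, 13:A, 14:O, 15:A
edges: (10,5,r); (10,8,l); (13,10,l); (13,12,r); (15,14,r)


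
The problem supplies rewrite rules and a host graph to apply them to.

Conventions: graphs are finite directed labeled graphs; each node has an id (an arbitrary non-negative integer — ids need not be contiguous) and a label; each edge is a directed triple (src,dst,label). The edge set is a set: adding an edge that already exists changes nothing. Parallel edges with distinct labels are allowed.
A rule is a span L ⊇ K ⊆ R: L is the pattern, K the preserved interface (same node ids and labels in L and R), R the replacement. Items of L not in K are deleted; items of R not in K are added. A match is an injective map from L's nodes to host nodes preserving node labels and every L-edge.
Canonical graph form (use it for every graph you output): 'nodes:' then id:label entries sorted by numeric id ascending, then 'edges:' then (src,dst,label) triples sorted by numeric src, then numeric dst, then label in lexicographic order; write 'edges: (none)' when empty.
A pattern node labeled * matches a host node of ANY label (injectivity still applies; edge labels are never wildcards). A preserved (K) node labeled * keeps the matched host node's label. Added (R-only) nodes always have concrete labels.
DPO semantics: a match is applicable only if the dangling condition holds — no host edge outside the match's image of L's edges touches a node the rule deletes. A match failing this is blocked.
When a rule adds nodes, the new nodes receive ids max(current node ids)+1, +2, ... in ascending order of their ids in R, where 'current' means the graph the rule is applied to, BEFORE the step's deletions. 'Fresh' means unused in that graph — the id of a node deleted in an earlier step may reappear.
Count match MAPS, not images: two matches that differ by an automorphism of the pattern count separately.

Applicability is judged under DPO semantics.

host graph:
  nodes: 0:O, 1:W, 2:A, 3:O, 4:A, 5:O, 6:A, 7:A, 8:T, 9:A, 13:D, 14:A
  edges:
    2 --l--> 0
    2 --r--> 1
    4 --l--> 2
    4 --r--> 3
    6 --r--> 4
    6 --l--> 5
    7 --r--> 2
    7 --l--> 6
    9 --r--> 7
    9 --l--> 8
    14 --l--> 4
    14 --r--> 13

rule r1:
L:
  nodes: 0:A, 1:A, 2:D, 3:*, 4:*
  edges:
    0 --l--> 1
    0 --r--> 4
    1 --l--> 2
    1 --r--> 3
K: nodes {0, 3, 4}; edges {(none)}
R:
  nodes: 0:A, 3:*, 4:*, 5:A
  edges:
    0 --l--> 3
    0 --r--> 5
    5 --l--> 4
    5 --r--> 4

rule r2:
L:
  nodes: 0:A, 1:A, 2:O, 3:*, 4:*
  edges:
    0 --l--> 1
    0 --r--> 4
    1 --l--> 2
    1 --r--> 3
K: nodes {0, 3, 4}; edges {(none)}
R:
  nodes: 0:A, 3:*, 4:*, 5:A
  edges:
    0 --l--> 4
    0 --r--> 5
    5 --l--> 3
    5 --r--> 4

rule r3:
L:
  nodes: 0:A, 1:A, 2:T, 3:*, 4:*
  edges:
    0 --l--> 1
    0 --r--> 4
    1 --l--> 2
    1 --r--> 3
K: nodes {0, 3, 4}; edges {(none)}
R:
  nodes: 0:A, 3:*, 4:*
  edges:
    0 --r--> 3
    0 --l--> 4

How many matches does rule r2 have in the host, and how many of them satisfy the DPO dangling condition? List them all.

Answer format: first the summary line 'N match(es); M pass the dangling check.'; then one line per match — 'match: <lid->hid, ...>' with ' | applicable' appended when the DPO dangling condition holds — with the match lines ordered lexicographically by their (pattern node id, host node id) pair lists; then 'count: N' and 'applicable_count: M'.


2 match(es); 1 pass the dangling check.
match: 0->4, 1->2, 2->0, 3->1, 4->3
match: 0->7, 1->6, 2->5, 3->4, 4->2 | applicable
count: 2
applicable_count: 1


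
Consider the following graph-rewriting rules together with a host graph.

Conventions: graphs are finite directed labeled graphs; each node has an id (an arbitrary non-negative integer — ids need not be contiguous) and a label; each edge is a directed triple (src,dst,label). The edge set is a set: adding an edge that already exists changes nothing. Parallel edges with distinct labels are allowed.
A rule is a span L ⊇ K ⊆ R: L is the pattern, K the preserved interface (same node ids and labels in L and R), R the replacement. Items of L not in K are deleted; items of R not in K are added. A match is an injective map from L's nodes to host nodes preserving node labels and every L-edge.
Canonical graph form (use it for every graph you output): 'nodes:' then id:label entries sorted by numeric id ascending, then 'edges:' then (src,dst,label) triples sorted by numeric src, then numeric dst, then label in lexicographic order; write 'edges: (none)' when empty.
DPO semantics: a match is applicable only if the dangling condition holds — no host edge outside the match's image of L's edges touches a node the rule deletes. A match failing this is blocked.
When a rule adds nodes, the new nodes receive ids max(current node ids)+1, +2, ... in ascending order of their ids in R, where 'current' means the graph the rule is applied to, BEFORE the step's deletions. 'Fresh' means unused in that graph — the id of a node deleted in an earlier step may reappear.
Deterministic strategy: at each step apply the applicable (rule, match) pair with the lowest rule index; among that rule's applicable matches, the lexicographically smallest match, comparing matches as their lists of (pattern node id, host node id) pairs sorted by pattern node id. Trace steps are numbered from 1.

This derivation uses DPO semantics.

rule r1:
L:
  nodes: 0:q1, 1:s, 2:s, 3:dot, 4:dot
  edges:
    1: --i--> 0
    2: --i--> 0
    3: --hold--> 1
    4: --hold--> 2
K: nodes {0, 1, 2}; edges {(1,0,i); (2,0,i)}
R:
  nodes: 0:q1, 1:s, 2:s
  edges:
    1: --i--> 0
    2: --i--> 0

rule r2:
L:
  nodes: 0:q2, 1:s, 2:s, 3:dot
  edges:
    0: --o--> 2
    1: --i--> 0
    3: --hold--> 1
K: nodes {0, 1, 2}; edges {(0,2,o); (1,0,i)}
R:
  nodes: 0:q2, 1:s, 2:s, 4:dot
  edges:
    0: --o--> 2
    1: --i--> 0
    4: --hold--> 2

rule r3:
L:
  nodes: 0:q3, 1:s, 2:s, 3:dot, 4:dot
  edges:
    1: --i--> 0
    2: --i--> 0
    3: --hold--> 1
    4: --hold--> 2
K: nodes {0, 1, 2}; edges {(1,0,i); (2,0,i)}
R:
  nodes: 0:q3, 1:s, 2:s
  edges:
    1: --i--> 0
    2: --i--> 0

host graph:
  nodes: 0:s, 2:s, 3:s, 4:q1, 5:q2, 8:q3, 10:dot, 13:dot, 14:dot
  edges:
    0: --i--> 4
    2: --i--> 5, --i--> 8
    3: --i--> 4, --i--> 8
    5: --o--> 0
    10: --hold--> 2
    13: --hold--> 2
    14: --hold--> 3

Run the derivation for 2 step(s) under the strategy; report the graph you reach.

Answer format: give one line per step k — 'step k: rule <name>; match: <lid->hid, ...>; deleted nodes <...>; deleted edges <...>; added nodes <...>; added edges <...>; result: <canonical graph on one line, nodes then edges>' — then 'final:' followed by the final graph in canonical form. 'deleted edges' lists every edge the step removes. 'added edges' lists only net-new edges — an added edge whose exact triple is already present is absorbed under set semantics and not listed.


step 1: rule r2; match: 0->5, 1->2, 2->0, 3->10; deleted nodes 10; deleted edges (10,2,hold); added nodes 15; added edges (15,0,hold); result: nodes: 0:s, 2:s, 3:s, 4:q1, 5:q2, 8:q3, 13:dot, 14:dot, 15:dot edges: (0,4,i); (2,5,i); (2,8,i); (3,4,i); (3,8,i); (5,0,o); (13,2,hold); (14,3,hold); (15,0,hold)
step 2: rule r1; match: 0->4, 1->0, 2->3, 3->15, 4->14; deleted nodes 14, 15; deleted edges (14,3,hold); (15,0,hold); added nodes (none); added edges (none); result: nodes: 0:s, 2:s, 3:s, 4:q1, 5:q2, 8:q3, 13:dot edges: (0,4,i); (2,5,i); (2,8,i); (3,4,i); (3,8,i); (5,0,o); (13,2,hold)
final:
nodes: 0:s, 2:s, 3:s, 4:q1, 5:q2, 8:q3, 13:dot
edges: (0,4,i); (2,5,i); (2,8,i); (3,4,i); (3,8,i); (5,0,o); (13,2,hold)


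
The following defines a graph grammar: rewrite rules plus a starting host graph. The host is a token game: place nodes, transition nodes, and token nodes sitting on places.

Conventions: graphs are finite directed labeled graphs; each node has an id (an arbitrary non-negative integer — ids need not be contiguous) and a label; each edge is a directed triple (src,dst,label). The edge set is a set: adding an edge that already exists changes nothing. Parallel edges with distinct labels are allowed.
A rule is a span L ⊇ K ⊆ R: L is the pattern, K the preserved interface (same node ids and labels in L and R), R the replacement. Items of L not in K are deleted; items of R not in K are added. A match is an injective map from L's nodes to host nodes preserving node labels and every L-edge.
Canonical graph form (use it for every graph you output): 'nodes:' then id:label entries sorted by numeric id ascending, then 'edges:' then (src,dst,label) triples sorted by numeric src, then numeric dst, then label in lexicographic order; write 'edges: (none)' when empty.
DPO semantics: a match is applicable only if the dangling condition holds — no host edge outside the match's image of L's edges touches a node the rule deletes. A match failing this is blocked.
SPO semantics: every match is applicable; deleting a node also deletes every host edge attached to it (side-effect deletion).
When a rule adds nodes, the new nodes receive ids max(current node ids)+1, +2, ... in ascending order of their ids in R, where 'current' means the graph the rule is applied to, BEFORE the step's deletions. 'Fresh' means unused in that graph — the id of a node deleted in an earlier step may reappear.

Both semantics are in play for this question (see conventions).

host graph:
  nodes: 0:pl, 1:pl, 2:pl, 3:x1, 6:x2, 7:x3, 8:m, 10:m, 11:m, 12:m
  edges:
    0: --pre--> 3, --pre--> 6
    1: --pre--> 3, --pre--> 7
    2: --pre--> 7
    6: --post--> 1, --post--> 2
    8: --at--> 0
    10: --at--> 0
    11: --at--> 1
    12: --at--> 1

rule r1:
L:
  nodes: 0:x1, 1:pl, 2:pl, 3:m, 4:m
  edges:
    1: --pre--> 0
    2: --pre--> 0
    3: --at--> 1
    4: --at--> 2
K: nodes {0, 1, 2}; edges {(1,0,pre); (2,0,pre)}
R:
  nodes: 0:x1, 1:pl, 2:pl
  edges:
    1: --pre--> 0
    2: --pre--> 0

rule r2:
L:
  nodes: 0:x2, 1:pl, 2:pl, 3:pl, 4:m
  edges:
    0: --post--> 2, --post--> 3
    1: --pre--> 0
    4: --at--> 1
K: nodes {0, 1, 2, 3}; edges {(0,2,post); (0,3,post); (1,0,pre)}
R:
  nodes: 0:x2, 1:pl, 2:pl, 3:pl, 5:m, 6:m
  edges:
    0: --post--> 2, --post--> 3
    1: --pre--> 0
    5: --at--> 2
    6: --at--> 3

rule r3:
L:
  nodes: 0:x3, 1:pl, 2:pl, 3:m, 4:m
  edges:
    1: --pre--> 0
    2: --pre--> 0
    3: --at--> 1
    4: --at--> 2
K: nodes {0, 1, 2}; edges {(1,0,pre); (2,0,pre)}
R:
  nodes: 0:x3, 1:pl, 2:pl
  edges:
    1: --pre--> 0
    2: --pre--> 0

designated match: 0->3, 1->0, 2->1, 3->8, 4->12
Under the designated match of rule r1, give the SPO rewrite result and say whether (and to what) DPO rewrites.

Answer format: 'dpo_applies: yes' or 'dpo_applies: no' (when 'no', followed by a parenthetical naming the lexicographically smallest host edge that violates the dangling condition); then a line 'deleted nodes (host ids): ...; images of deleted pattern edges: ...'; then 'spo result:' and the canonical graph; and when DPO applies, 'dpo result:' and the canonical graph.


dpo_applies: yes
deleted nodes (host ids): 8, 12; images of deleted pattern edges: (8,0,at); (12,1,at)
spo result:
nodes: 0:pl, 1:pl, 2:pl, 3:x1, 6:x2, 7:x3, 10:m, 11:m
edges: (0,3,pre); (0,6,pre); (1,3,pre); (1,7,pre); (2,7,pre); (6,1,post); (6,2,post); (10,0,at); (11,1,at)
dpo result:
nodes: 0:pl, 1:pl, 2:pl, 3:x1, 6:x2, 7:x3, 10:m, 11:m
edges: (0,3,pre); (0,6,pre); (1,3,pre); (1,7,pre); (2,7,pre); (6,1,post); (6,2,post); (10,0,at); (11,1,at)


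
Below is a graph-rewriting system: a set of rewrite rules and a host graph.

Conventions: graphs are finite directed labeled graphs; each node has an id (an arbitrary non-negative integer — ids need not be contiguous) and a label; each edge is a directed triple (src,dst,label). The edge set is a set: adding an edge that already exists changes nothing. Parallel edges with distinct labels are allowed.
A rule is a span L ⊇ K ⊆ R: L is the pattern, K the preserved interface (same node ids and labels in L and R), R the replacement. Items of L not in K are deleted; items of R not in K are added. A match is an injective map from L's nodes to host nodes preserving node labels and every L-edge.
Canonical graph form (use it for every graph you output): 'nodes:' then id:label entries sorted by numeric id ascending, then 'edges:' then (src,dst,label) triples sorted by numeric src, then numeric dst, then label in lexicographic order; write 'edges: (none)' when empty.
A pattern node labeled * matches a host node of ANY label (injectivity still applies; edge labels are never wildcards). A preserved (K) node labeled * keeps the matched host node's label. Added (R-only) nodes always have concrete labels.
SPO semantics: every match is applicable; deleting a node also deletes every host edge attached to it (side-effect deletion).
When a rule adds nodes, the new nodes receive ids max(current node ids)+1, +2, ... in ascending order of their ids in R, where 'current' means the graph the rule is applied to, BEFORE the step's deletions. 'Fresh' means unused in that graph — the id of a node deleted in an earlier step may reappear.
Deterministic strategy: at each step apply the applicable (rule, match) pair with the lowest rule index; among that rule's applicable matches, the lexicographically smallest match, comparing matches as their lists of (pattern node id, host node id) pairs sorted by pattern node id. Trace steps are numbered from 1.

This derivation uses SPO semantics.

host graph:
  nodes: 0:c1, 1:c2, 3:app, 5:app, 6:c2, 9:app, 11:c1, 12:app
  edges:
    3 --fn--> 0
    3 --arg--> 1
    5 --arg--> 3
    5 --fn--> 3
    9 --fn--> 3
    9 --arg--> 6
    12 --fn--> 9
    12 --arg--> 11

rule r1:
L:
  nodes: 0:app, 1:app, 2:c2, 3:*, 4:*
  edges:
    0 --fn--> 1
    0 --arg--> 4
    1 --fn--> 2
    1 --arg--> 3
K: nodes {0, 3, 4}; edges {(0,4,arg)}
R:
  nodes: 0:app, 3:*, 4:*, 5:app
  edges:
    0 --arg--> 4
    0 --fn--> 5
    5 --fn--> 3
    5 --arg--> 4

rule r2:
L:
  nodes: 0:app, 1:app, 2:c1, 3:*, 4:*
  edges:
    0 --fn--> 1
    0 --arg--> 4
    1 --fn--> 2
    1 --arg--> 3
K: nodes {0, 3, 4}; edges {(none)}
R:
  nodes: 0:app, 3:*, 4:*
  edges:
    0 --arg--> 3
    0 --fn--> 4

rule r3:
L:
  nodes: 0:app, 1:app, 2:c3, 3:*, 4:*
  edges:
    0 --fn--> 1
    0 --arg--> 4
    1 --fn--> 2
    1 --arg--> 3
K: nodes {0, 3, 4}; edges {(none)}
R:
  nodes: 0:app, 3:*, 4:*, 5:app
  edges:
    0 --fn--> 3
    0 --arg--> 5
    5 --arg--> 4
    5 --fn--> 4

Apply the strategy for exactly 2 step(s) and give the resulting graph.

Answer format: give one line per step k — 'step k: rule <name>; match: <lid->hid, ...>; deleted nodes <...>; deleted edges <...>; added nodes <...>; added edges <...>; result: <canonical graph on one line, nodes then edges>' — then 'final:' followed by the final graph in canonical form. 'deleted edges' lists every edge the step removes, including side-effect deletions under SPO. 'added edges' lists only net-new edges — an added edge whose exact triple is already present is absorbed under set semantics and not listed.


step 1: rule r2; match: 0->9, 1->3, 2->0, 3->1, 4->6; deleted nodes 0, 3; deleted edges (3,0,fn); (3,1,arg); (5,3,arg); (5,3,fn); (9,3,fn); (9,6,arg); added nodes (none); added edges (9,1,arg); (9,6,fn); result: nodes: 1:c2, 5:app, 6:c2, 9:app, 11:c1, 12:app edges: (9,1,arg); (9,6,fn); (12,9,fn); (12,11,arg)
step 2: rule r1; match: 0->12, 1->9, 2->6, 3->1, 4->11; deleted nodes 6, 9; deleted edges (9,1,arg); (9,6,fn); (12,9,fn); added nodes 13; added edges (12,13,fn); (13,1,fn); (13,11,arg); result: nodes: 1:c2, 5:app, 11:c1, 12:app, 13:app edges: (12,11,arg); (12,13,fn); (13,1,fn); (13,11,arg)
final:
nodes: 1:c2, 5:app, 11:c1, 12:app, 13:app
edges: (12,11,arg); (12,13,fn); (13,1,fn); (13,11,arg)


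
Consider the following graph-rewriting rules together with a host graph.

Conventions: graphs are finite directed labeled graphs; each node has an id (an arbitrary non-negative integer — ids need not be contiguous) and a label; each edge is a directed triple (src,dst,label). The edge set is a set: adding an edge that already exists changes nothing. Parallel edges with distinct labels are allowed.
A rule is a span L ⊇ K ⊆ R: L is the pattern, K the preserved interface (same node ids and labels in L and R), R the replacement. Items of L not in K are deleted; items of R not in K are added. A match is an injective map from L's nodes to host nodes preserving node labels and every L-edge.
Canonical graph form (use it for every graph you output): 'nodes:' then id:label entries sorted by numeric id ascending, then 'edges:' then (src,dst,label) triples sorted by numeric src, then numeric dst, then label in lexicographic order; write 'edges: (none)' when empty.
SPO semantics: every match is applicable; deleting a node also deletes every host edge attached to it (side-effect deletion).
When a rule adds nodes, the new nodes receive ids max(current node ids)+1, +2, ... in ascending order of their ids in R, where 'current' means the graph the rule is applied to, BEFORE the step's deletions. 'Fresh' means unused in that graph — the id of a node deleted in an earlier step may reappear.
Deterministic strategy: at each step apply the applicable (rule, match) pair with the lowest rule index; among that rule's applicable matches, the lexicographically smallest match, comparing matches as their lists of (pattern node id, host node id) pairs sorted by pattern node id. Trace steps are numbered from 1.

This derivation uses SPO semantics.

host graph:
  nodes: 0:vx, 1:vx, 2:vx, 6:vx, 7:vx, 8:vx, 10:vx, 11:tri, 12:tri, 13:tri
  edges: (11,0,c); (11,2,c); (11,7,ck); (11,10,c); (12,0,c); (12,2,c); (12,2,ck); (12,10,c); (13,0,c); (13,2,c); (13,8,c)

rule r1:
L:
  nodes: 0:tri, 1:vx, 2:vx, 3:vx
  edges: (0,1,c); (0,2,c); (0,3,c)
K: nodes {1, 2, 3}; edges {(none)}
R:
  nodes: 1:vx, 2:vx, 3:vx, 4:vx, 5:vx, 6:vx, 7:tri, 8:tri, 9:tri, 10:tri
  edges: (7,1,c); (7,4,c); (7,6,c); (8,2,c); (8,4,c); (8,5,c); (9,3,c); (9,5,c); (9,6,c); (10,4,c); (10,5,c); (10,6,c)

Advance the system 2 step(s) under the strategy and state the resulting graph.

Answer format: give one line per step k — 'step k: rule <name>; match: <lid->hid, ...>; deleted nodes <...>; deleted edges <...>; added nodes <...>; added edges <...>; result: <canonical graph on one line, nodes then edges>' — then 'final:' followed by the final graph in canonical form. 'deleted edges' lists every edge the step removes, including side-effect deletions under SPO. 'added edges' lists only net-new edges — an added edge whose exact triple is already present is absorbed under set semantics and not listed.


step 1: rule r1; match: 0->11, 1->0, 2->2, 3->10; deleted nodes 11; deleted edges (11,0,c); (11,2,c); (11,7,ck); (11,10,c); added nodes 14, 15, 16, 17, 18, 19, 20; added edges (17,0,c); (17,14,c); (17,16,c); (18,2,c); (18,14,c); (18,15,c); (19,10,c); (19,15,c); (19,16,c); (20,14,c); (20,15,c); (20,16,c); result: nodes: 0:vx, 1:vx, 2:vx, 6:vx, 7:vx, 8:vx, 10:vx, 12:tri, 13:tri, 14:vx, 15:vx, 16:vx, 17:tri, 18:tri, 19:tri, 20:tri edges: (12,0,c); (12,2,c); (12,2,ck); (12,10,c); (13,0,c); (13,2,c); (13,8,c); (17,0,c); (17,14,c); (17,16,c); (18,2,c); (18,14,c); (18,15,c); (19,10,c); (19,15,c); (19,16,c); (20,14,c); (20,15,c); (20,16,c)
step 2: rule r1; match: 0->12, 1->0, 2->2, 3->10; deleted nodes 12; deleted edges (12,0,c); (12,2,c); (12,2,ck); (12,10,c); added nodes 21, 22, 23, 24, 25, 26, 27; added edges (24,0,c); (24,21,c); (24,23,c); (25,2,c); (25,21,c); (25,22,c); (26,10,c); (26,22,c); (26,23,c); (27,21,c); (27,22,c); (27,23,c); result: nodes: 0:vx, 1:vx, 2:vx, 6:vx, 7:vx, 8:vx, 10:vx, 13:tri, 14:vx, 15:vx, 16:vx, 17:tri, 18:tri, 19:tri, 20:tri, 21:vx, 22:vx, 23:vx, 24:tri, 25:tri, 26:tri, 27:tri edges: (13,0,c); (13,2,c); (13,8,c); (17,0,c); (17,14,c); (17,16,c); (18,2,c); (18,14,c); (18,15,c); (19,10,c); (19,15,c); (19,16,c); (20,14,c); (20,15,c); (20,16,c); (24,0,c); (24,21,c); (24,23,c); (25,2,c); (25,21,c); (25,22,c); (26,10,c); (26,22,c); (26,23,c); (27,21,c); (27,22,c); (27,23,c)
final:
nodes: 0:vx, 1:vx, 2:vx, 6:vx, 7:vx, 8:vx, 10:vx, 13:tri, 14:vx, 15:vx, 16:vx, 17:tri, 18:tri, 19:tri, 20:tri, 21:vx, 22:vx, 23:vx, 24:tri, 25:tri, 26:tri, 27:tri
edges: (13,0,c); (13,2,c); (13,8,c); (17,0,c); (17,14,c); (17,16,c); (18,2,c); (18,14,c); (18,15,c); (19,10,c); (19,15,c); (19,16,c); (20,14,c); (20,15,c); (20,16,c); (24,0,c); (24,21,c); (24,23,c); (25,2,c); (25,21,c); (25,22,c); (26,10,c); (26,22,c); (26,23,c); (27,21,c); (27,22,c); (27,23,c)
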